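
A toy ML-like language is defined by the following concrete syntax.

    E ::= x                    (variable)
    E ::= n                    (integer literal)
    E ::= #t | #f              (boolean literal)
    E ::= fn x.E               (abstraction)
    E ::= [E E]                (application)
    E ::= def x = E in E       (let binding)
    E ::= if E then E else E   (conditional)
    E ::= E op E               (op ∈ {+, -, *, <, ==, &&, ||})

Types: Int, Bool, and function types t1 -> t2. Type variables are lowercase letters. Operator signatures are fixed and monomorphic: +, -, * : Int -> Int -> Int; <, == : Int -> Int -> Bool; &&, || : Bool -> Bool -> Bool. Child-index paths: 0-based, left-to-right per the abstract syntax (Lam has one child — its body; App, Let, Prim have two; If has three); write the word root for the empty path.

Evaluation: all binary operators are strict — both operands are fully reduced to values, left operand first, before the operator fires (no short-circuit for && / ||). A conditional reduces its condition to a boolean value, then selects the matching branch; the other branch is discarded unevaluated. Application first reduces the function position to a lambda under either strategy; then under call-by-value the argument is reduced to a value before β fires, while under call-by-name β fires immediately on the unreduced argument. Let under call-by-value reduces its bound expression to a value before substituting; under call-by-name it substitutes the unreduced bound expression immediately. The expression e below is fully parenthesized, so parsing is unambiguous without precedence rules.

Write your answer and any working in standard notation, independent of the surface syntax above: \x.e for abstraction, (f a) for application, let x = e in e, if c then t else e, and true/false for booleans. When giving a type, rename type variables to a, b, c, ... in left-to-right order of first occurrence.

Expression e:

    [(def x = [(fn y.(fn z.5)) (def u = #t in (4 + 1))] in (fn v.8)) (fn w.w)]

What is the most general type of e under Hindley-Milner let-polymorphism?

Derivation:
\z._ : b -> Int
\y._ : a -> b -> Int
let u : Bool
  unify Int ~ Int
  unify Int ~ Int
  unify a -> b -> Int ~ Int -> c
  unify a ~ Int
  unify b -> Int ~ c
_ _ : b -> Int
let x : forall. b -> Int
\v._ : d -> Int
w : e
\w._ : e -> e
  unify d -> Int ~ (e -> e) -> f
  unify d ~ e -> e
  unify Int ~ f
_ _ : Int

Answer: Int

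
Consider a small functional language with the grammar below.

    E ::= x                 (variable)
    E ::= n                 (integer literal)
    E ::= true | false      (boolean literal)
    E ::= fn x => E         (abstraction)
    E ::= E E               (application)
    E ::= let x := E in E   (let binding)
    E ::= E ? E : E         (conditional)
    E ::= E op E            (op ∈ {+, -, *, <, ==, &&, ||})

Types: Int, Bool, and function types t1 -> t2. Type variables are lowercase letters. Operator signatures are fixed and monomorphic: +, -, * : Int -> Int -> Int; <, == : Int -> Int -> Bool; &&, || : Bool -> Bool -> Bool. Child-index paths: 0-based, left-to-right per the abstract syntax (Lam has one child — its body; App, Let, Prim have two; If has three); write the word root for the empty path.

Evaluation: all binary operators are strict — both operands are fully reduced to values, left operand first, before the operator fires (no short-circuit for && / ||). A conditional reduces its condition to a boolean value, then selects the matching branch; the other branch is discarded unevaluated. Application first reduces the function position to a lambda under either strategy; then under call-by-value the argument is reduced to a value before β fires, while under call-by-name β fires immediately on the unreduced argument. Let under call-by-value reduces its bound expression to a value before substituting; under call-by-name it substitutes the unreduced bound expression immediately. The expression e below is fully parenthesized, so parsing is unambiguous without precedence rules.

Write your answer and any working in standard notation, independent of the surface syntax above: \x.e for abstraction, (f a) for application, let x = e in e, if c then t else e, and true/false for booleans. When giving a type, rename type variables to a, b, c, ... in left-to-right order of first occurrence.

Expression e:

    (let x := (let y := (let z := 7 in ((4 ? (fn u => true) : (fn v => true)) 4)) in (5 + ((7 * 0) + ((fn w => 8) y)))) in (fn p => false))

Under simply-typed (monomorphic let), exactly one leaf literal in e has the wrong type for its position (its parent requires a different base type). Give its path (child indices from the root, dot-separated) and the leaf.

Working:
let z : Int
  unify Int ~ Bool
  FAIL: mismatch Int ~ Bool

Answer: 0.0.1.0.0 : 4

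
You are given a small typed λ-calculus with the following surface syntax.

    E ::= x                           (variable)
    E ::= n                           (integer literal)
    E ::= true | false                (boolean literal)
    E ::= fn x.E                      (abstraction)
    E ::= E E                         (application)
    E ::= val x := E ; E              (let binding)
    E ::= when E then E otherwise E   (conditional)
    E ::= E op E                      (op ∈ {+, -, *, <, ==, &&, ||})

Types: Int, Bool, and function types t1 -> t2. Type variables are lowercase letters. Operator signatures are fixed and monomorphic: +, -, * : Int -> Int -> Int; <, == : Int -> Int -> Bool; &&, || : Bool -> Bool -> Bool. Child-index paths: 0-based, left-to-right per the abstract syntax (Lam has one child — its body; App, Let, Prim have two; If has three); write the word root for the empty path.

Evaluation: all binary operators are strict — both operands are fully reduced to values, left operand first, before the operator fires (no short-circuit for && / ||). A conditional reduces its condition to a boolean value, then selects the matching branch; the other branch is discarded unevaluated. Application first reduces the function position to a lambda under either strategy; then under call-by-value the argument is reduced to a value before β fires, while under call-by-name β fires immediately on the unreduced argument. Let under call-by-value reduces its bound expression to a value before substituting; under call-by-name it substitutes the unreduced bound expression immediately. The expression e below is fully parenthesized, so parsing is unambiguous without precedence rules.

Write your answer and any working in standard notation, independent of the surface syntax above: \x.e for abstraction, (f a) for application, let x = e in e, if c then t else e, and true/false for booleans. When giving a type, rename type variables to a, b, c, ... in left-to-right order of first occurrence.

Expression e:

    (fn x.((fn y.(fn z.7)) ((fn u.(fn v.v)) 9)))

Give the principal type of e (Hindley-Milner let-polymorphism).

Answer: a -> b -> Int

Derivation:
\z._ : c -> Int
\y._ : b -> c -> Int
v : e
\v._ : e -> e
\u._ : d -> e -> e
  unify d -> e -> e ~ Int -> f
  unify d ~ Int
  unify e -> e ~ f
_ _ : e -> e
  unify b -> c -> Int ~ (e -> e) -> g
  unify b ~ e -> e
  unify c -> Int ~ g
_ _ : c -> Int
\x._ : a -> c -> Int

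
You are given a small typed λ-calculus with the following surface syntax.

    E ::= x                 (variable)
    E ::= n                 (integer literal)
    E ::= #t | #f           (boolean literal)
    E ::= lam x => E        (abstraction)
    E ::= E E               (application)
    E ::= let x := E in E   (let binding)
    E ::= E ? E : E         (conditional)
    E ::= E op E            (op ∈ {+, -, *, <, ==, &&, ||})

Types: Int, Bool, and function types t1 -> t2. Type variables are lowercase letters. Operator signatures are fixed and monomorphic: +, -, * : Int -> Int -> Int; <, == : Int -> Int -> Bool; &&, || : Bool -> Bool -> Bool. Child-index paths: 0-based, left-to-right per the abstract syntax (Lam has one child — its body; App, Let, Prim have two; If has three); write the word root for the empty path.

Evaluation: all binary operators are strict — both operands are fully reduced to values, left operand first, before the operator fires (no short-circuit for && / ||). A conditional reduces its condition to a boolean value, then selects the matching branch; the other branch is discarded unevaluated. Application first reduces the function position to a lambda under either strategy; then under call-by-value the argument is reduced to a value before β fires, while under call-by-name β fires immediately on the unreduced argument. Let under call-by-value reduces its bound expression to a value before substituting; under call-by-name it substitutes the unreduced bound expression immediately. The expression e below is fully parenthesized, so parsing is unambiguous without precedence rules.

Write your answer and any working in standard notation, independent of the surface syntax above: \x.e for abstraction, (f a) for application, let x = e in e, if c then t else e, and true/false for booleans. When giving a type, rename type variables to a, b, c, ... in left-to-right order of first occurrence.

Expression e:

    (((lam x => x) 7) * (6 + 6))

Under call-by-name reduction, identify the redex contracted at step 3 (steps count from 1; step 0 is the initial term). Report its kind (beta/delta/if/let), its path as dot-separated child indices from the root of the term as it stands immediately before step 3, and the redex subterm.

Answer: delta at root : (7 * 12)

Working:
step 0: (((\x.x) 7) * (6 + 6))
step 1: [beta@0] (7 * (6 + 6))
step 2: [delta@1] (7 * 12)
step 3: [delta@root] 84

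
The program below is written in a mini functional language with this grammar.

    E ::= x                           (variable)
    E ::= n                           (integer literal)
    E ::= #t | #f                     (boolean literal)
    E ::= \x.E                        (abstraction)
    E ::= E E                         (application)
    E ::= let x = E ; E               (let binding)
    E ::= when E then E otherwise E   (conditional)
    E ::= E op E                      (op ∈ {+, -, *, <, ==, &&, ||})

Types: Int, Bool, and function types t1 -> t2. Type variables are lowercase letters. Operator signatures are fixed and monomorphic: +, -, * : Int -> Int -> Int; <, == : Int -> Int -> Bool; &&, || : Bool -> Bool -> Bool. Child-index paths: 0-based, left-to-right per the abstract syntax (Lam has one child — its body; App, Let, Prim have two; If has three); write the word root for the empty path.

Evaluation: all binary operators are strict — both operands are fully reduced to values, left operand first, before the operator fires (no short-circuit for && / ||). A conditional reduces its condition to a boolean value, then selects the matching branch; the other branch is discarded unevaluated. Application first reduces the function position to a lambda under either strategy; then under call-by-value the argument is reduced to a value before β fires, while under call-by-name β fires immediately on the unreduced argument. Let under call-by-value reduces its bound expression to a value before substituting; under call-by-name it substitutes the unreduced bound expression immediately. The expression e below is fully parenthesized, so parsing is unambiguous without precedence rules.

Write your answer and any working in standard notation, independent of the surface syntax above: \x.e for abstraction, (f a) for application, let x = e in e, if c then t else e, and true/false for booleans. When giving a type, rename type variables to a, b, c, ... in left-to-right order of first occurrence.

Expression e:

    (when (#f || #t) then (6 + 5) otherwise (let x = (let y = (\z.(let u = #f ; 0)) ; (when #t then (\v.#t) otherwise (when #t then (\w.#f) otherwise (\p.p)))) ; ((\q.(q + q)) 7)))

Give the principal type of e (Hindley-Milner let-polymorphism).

Answer: Int

Derivation:
  unify Bool ~ Bool
  unify Bool ~ Bool
  unify Bool ~ Bool
  unify Int ~ Int
  unify Int ~ Int
let u : Bool
\z._ : a -> Int
let y : forall. a -> Int
  unify Bool ~ Bool
\v._ : b -> Bool
  unify Bool ~ Bool
\w._ : c -> Bool
p : d
\p._ : d -> d
  unify c -> Bool ~ d -> d
  unify c ~ d
  unify Bool ~ d
  unify b -> Bool ~ Bool -> Bool
  unify b ~ Bool
  unify Bool ~ Bool
let x : Bool -> Bool
q : e
  unify e ~ Int
q : Int
  unify Int ~ Int
\q._ : Int -> Int
  unify Int -> Int ~ Int -> f
  unify Int ~ Int
  unify Int ~ f
_ _ : Int
  unify Int ~ Int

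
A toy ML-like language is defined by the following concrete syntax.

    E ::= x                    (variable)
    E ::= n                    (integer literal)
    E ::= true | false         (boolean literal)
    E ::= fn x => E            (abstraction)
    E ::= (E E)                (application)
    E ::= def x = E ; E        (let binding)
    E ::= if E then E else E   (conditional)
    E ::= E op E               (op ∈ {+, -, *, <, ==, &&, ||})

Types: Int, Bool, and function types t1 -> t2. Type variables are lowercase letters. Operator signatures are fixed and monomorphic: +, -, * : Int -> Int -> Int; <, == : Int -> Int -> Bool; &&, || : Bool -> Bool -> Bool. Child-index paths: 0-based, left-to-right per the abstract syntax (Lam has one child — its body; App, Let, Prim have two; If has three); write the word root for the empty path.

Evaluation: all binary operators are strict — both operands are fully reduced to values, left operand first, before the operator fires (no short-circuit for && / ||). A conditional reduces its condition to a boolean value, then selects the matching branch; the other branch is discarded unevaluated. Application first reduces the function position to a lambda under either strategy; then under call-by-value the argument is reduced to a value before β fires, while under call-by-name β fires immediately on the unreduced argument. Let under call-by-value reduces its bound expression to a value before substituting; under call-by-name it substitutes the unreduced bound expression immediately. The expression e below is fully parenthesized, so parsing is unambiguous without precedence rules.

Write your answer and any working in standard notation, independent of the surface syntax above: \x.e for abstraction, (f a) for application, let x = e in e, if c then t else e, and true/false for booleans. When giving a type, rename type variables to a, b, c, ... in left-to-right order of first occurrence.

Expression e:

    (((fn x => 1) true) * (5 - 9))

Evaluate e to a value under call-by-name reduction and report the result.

Answer: -4

Derivation:
step 0: (((\x.1) true) * (5 - 9))
step 1: [beta@0] (1 * (5 - 9))
step 2: [delta@1] (1 * -4)
step 3: [delta@root] -4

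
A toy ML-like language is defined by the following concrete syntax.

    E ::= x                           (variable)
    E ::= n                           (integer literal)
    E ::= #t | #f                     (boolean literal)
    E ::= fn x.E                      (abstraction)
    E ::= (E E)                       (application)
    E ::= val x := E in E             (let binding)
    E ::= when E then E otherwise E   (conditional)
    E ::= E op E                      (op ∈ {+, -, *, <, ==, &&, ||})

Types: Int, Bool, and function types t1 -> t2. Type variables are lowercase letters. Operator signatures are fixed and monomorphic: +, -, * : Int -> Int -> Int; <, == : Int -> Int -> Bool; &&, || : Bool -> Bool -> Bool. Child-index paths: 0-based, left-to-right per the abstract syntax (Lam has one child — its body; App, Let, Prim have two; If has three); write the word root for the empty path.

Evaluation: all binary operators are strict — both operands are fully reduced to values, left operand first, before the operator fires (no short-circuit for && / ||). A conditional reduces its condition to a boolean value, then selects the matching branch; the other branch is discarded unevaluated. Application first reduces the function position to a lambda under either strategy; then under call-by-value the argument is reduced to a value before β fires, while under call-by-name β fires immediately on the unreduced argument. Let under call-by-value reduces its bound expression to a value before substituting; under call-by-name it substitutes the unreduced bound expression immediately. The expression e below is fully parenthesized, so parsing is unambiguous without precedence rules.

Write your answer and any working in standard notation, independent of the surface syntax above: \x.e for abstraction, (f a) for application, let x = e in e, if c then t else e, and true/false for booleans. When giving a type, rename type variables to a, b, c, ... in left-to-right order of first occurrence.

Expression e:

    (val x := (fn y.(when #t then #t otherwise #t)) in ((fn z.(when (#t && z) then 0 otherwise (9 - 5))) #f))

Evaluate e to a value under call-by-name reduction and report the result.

Answer: 4

Derivation:
step 0: (let x = (\y.(if true then true else true)) in ((\z.(if (true && z) then 0 else (9 - 5))) false))
step 1: [let@root] ((\z.(if (true && z) then 0 else (9 - 5))) false)
step 2: [beta@root] (if (true && false) then 0 else (9 - 5))
step 3: [delta@0] (if false then 0 else (9 - 5))
step 4: [if@root] (9 - 5)
step 5: [delta@root] 4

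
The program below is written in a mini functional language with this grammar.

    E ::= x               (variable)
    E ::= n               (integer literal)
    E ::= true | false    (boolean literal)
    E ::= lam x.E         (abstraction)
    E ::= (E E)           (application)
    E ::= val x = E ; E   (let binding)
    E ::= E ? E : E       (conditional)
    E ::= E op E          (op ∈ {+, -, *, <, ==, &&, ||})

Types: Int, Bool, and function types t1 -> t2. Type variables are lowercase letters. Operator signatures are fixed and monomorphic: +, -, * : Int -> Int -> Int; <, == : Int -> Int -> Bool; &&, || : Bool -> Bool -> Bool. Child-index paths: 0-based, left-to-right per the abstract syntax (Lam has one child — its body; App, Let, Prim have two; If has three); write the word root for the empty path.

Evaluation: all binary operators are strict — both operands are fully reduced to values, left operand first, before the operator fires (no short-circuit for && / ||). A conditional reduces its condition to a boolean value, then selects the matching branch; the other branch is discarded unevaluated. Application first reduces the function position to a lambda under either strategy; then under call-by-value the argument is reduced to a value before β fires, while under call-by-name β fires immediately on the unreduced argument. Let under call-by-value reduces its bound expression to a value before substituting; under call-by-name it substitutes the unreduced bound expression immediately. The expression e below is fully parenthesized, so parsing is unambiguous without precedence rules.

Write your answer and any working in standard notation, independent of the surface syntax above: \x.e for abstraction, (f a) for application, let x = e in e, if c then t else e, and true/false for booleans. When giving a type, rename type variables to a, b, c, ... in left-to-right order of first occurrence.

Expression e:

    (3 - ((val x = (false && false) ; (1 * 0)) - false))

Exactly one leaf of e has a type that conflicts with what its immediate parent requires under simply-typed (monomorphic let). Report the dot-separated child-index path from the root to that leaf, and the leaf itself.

Answer: 1.1 : false

Working:
  unify Int ~ Int
  unify Bool ~ Bool
  unify Bool ~ Bool
let x : Bool
  unify Int ~ Int
  unify Int ~ Int
  unify Int ~ Int
  unify Bool ~ Int
  FAIL: mismatch Bool ~ Int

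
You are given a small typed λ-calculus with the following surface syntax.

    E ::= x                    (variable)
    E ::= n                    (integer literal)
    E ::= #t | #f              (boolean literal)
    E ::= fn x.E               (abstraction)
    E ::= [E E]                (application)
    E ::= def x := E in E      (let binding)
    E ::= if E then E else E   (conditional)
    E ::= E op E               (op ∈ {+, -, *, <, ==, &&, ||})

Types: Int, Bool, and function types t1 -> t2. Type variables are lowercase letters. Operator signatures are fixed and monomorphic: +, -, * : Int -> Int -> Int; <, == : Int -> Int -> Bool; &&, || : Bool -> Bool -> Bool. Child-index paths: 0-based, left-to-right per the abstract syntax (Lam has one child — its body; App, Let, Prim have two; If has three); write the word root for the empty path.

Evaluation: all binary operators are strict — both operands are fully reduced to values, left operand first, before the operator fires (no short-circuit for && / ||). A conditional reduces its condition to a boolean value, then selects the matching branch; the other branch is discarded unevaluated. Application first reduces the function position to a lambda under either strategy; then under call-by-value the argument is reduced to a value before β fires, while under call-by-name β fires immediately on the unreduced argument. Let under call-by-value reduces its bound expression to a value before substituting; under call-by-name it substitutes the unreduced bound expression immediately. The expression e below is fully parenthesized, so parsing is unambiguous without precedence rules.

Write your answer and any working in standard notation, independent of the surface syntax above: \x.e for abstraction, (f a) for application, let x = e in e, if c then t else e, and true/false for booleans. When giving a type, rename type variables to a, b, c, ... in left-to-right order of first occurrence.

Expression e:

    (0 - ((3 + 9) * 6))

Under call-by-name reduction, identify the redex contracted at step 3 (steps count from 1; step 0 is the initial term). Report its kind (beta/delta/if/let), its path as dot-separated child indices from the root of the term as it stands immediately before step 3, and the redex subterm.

Trace:
step 0: (0 - ((3 + 9) * 6))
step 1: [delta@1.0] (0 - (12 * 6))
step 2: [delta@1] (0 - 72)
step 3: [delta@root] -72

Answer: delta at root : (0 - 72)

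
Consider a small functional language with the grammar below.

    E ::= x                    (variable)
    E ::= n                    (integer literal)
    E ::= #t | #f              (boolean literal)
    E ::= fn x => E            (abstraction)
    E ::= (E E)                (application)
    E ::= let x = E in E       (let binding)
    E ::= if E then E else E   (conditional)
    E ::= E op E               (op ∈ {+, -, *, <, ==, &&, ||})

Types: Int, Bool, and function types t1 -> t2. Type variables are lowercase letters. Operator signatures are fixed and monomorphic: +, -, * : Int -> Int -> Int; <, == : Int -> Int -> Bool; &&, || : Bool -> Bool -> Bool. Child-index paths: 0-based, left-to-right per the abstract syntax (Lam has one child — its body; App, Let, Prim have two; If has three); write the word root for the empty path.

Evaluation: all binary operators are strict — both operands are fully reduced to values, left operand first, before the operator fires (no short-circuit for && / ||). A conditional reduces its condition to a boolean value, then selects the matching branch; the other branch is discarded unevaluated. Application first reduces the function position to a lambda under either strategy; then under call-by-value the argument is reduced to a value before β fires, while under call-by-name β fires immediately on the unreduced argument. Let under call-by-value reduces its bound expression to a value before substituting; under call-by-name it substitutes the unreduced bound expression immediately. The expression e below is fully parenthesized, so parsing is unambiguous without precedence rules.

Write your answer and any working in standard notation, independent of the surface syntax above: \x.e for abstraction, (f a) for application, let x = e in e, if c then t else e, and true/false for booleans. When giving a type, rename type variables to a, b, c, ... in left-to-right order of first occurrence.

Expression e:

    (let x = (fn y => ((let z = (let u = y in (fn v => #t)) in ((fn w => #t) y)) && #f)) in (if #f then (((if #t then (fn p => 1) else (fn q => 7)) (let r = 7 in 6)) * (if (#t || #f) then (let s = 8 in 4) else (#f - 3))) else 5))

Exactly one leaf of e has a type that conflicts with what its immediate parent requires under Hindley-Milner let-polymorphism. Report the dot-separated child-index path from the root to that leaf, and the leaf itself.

Derivation:
y : a
let u : a
\v._ : b -> Bool
let z : forall. b -> Bool
\w._ : c -> Bool
y : a
  unify c -> Bool ~ a -> d
  unify c ~ a
  unify Bool ~ d
_ _ : Bool
  unify Bool ~ Bool
  unify Bool ~ Bool
\y._ : a -> Bool
let x : forall. a -> Bool
  unify Bool ~ Bool
  unify Bool ~ Bool
\p._ : e -> Int
\q._ : f -> Int
  unify e -> Int ~ f -> Int
  unify e ~ f
  unify Int ~ Int
let r : Int
  unify f -> Int ~ Int -> g
  unify f ~ Int
  unify Int ~ g
_ _ : Int
  unify Int ~ Int
  unify Bool ~ Bool
  unify Bool ~ Bool
  unify Bool ~ Bool
let s : Int
  unify Bool ~ Int
  FAIL: mismatch Bool ~ Int

Answer: 1.1.1.2.0 : false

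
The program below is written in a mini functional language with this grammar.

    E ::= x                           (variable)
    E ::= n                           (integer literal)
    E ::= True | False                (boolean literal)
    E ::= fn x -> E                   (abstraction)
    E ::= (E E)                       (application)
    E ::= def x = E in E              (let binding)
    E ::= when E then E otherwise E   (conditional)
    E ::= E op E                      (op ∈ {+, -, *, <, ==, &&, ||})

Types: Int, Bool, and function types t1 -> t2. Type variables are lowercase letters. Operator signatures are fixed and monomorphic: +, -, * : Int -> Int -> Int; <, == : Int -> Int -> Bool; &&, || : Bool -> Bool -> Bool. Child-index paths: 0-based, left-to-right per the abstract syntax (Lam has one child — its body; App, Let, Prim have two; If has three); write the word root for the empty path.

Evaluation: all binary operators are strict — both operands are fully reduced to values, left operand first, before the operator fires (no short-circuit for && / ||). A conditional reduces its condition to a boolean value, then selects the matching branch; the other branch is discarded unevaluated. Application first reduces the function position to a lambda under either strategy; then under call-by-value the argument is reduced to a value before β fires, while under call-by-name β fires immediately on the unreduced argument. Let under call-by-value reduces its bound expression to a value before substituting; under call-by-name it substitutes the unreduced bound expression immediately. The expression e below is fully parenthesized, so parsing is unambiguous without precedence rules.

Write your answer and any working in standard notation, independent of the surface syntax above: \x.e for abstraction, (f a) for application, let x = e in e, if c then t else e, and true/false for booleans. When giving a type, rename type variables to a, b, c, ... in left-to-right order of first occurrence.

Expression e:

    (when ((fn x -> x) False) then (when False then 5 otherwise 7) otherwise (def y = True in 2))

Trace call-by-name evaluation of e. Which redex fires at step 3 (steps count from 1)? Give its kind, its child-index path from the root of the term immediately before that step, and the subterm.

Derivation:
step 0: (if ((\x.x) false) then (if false then 5 else 7) else (let y = true in 2))
step 1: [beta@0] (if false then (if false then 5 else 7) else (let y = true in 2))
step 2: [if@root] (let y = true in 2)
step 3: [let@root] 2

Answer: let at root : (let y = true in 2)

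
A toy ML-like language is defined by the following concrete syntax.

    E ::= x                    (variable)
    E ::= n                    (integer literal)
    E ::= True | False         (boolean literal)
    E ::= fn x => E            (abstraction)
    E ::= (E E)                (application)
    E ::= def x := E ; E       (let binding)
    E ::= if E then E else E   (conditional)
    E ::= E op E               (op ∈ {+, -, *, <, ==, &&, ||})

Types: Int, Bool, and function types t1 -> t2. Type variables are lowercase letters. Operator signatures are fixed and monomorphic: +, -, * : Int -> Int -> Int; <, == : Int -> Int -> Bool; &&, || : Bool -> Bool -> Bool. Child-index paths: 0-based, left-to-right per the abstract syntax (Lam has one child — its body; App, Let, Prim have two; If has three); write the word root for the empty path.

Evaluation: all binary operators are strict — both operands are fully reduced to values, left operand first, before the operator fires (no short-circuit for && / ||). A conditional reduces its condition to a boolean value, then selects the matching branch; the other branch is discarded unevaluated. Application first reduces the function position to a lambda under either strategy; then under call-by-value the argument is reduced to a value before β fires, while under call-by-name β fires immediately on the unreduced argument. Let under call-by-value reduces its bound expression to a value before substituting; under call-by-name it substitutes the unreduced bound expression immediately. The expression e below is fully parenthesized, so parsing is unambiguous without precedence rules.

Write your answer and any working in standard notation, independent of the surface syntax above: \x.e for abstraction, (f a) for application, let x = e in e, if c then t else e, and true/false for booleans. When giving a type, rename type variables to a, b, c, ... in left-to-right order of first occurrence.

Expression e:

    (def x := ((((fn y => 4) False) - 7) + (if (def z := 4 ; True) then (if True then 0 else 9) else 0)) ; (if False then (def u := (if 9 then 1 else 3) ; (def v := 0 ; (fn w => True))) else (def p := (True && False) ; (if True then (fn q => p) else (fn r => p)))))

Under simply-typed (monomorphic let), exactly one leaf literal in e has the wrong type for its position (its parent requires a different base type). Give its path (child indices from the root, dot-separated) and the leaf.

Derivation:
\y._ : a -> Int
  unify a -> Int ~ Bool -> b
  unify a ~ Bool
  unify Int ~ b
_ _ : Int
  unify Int ~ Int
  unify Int ~ Int
  unify Int ~ Int
let z : Int
  unify Bool ~ Bool
  unify Bool ~ Bool
  unify Int ~ Int
  unify Int ~ Int
  unify Int ~ Int
let x : Int
  unify Bool ~ Bool
  unify Int ~ Bool
  FAIL: mismatch Int ~ Bool

Answer: 1.1.0.0 : 9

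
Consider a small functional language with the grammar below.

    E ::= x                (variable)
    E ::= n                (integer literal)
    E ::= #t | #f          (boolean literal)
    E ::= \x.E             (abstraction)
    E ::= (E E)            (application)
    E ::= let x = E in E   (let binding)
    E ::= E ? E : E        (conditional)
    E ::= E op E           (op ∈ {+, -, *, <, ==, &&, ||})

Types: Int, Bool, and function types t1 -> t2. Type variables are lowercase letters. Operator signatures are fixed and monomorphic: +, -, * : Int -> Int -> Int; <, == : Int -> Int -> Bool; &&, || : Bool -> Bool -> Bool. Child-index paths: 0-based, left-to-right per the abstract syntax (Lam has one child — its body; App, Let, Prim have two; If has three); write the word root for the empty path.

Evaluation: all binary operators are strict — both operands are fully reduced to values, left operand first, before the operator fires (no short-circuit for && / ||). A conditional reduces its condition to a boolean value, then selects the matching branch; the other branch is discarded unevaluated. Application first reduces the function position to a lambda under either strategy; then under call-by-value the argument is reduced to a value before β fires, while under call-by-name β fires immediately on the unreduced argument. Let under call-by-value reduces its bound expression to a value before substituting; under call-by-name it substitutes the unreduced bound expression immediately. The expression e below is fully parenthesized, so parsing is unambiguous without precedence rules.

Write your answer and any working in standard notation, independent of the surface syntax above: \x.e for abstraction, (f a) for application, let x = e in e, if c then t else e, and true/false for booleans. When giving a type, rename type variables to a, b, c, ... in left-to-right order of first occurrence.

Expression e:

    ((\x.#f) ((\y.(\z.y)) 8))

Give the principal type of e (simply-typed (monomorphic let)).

Derivation:
\x._ : a -> Bool
y : b
\z._ : c -> b
\y._ : b -> c -> b
  unify b -> c -> b ~ Int -> d
  unify b ~ Int
  unify c -> Int ~ d
_ _ : c -> Int
  unify a -> Bool ~ (c -> Int) -> e
  unify a ~ c -> Int
  unify Bool ~ e
_ _ : Bool

Answer: Bool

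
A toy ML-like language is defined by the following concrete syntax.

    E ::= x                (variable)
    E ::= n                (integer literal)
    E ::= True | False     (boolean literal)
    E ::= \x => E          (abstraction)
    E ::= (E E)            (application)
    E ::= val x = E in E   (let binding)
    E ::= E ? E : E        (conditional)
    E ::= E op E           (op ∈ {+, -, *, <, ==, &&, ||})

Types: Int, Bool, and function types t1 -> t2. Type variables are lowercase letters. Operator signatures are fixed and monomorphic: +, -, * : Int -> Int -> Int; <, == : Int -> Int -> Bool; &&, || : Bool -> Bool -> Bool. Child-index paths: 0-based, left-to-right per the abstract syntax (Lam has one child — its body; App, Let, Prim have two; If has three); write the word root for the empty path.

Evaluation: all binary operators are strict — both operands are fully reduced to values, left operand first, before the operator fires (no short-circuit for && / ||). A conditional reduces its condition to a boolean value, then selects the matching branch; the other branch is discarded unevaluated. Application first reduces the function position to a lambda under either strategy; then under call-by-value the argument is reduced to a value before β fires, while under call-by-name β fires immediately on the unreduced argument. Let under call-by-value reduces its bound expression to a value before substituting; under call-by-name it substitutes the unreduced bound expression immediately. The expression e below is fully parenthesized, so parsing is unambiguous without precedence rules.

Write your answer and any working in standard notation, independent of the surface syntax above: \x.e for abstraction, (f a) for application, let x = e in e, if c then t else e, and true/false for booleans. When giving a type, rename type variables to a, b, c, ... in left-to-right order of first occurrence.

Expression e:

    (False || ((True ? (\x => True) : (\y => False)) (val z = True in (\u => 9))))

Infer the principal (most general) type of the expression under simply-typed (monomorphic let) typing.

Answer: Bool

Working:
  unify Bool ~ Bool
  unify Bool ~ Bool
\x._ : a -> Bool
\y._ : b -> Bool
  unify a -> Bool ~ b -> Bool
  unify a ~ b
  unify Bool ~ Bool
let z : Bool
\u._ : c -> Int
  unify b -> Bool ~ (c -> Int) -> d
  unify b ~ c -> Int
  unify Bool ~ d
_ _ : Bool
  unify Bool ~ Bool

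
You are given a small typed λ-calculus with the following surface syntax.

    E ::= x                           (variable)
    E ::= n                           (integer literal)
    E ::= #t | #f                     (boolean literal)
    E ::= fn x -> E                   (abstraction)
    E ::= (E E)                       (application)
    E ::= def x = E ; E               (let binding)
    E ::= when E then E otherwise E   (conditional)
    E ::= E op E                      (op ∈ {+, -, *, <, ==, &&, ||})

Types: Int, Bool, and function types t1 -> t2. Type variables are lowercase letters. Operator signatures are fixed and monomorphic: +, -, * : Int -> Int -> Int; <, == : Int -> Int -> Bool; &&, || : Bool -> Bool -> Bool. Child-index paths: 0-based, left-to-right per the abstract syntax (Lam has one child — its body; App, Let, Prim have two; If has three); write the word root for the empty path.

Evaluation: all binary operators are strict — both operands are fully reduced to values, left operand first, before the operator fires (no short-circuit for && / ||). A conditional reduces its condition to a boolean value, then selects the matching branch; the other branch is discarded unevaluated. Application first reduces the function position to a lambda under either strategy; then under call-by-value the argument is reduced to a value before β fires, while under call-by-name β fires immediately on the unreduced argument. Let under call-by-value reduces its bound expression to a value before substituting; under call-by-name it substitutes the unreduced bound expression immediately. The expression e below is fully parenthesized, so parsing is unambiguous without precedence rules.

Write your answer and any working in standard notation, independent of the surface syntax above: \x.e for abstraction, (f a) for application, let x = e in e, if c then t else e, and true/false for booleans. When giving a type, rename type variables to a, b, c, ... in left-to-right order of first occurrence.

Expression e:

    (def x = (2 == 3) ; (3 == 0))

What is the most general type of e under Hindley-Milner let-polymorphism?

Answer: Bool

Trace:
  unify Int ~ Int
  unify Int ~ Int
let x : Bool
  unify Int ~ Int
  unify Int ~ Int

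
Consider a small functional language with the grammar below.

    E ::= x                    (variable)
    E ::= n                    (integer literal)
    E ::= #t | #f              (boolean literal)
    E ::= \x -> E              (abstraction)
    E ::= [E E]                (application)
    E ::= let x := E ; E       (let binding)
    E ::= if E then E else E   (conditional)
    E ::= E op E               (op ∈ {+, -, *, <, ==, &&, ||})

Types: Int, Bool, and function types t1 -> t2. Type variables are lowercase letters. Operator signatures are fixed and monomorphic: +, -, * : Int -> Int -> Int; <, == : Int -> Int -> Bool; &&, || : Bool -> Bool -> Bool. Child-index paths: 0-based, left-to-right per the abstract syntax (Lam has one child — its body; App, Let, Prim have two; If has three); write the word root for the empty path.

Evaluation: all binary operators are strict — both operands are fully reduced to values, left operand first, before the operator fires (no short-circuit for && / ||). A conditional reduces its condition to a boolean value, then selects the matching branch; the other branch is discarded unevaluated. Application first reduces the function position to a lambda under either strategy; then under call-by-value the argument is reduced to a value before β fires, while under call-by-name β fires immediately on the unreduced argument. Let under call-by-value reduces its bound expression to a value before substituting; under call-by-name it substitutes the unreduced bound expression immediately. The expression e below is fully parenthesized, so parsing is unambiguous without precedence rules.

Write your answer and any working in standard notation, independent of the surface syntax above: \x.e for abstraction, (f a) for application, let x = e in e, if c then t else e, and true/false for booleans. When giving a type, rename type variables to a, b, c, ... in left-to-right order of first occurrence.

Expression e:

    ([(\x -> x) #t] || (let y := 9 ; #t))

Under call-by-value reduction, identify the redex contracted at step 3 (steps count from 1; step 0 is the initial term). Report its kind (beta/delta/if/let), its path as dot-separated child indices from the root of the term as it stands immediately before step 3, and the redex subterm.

Answer: delta at root : (true || true)

Trace:
step 0: (((\x.x) true) || (let y = 9 in true))
step 1: [beta@0] (true || (let y = 9 in true))
step 2: [let@1] (true || true)
step 3: [delta@root] true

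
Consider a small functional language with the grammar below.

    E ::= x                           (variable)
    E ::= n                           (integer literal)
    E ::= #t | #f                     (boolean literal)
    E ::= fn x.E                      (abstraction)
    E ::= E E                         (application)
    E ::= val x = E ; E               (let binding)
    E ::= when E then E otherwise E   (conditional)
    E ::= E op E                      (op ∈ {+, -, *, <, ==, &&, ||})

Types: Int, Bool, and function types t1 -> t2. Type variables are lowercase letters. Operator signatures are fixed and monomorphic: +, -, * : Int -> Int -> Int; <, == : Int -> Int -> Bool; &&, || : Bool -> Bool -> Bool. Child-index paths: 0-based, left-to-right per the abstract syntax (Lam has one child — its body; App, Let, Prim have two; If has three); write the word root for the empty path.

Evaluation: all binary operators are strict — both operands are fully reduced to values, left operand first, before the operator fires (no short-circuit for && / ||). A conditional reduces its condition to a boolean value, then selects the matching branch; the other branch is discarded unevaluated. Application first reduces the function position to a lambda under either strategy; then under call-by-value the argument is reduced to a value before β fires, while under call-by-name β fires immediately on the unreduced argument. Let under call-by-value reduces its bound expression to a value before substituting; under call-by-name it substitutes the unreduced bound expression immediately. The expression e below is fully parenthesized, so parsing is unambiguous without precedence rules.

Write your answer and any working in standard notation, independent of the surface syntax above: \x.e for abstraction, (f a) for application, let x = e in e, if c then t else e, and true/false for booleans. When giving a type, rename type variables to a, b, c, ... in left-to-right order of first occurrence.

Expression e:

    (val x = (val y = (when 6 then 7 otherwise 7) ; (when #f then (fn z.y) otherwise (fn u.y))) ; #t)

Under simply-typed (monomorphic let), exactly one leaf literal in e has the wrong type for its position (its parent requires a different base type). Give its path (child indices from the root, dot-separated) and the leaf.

Answer: 0.0.0 : 6

Trace:
  unify Int ~ Bool
  FAIL: mismatch Int ~ Bool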